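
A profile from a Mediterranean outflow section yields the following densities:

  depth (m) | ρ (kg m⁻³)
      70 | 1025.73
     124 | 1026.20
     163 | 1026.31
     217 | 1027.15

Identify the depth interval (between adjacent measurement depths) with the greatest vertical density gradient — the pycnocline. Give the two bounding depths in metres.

Compute the density gradient over each adjacent pair:
  70–124 m: Δρ/Δz = 0.47/54 = 8.7 × 10⁻³ kg m⁻⁴
  124–163 m: Δρ/Δz = 0.11/39 = 2.8 × 10⁻³ kg m⁻⁴
  163–217 m: Δρ/Δz = 0.84/54 = 0.016 kg m⁻⁴
The largest gradient is in the 163–217 m interval — the pycnocline.

163–217 m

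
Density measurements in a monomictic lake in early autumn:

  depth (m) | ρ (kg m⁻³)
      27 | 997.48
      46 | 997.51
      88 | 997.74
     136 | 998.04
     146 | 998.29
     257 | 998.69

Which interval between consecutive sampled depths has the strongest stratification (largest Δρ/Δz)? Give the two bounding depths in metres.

136–146 m

Compute the density gradient over each adjacent pair:
  27–46 m: Δρ/Δz = 0.03/19 = 1.6 × 10⁻³ kg m⁻⁴
  46–88 m: Δρ/Δz = 0.23/42 = 5.5 × 10⁻³ kg m⁻⁴
  88–136 m: Δρ/Δz = 0.30/48 = 6.2 × 10⁻³ kg m⁻⁴
  136–146 m: Δρ/Δz = 0.25/10 = 0.025 kg m⁻⁴
  146–257 m: Δρ/Δz = 0.40/111 = 3.6 × 10⁻³ kg m⁻⁴
The largest gradient is in the 136–146 m interval — the pycnocline.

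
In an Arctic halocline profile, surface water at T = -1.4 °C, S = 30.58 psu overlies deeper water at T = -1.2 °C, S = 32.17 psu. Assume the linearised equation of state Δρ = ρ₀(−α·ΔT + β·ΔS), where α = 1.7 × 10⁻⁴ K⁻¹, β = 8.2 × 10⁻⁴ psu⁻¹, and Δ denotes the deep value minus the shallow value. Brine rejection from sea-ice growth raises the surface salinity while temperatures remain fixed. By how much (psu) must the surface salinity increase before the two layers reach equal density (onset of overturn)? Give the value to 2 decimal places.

1.55 psu

Neutral buoyancy requires −α(T_deep − T_surf) + β(S_deep − S_surf′) = 0.
S_surf′ = S_deep − (α/β)·ΔT = 32.17 − (1.7 × 10⁻⁴/8.2 × 10⁻⁴)·(+0.2) = 32.1285 psu.
Increase required: 32.1285 − 30.58 = 1.5485 psu.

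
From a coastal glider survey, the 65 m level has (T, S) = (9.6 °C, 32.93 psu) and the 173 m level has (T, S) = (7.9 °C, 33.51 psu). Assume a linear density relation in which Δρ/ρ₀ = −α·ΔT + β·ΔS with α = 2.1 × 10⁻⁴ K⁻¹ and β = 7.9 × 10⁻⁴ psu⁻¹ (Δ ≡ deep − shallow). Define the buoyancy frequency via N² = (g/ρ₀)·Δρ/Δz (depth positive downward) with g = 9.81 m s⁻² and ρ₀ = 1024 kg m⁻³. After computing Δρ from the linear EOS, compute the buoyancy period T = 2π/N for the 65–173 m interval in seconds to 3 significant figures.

730 s

ΔT = -1.7 K, ΔS = +0.58 psu (deep − shallow).
Δρ/ρ₀ = −αΔT + βΔS = 3.57 × 10⁻⁴ + 4.582 × 10⁻⁴ = 8.152 × 10⁻⁴, so Δρ ≈ 0.8348 kg m⁻³.
N² = (g/ρ₀)·Δρ/Δz = g·(Δρ/ρ₀)/Δz = 9.81 × 8.152 × 10⁻⁴ / 108 = 7.4047 × 10⁻⁵ s⁻².
N = √(7.4047 × 10⁻⁵) = 8.6051 × 10⁻³ rad s⁻¹ → T = 2π/N = 730.17 s ≈ 730 s.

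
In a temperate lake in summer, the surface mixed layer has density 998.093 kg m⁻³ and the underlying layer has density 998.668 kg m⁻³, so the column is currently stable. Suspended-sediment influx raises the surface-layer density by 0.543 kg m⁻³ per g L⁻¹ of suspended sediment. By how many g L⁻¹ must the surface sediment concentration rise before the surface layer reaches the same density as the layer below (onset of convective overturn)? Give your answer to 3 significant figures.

Density deficit of the surface layer: 998.668 − 998.093 = 0.575 kg m⁻³.
Required change = 0.575 / 0.543 = 1.06 g L⁻¹.

1.06 g L⁻¹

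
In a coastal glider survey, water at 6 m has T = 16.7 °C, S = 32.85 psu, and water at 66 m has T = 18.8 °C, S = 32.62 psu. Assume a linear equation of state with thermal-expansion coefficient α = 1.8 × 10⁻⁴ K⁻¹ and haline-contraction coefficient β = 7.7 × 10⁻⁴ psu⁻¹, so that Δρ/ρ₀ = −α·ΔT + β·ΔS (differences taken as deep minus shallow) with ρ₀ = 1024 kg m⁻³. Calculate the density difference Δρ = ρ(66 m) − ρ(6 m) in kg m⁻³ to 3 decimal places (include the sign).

ΔT = +2.1 K, ΔS = -0.23 psu (deep − shallow).
Δρ/ρ₀ = −(1.8 × 10⁻⁴)(+2.1) + (7.7 × 10⁻⁴)(-0.23) = -5.551 × 10⁻⁴.
Δρ = 1024 × (-5.551 × 10⁻⁴) = -0.568 kg m⁻³.
Negative Δρ: lighter below, statically unstable.

-0.568 kg m⁻³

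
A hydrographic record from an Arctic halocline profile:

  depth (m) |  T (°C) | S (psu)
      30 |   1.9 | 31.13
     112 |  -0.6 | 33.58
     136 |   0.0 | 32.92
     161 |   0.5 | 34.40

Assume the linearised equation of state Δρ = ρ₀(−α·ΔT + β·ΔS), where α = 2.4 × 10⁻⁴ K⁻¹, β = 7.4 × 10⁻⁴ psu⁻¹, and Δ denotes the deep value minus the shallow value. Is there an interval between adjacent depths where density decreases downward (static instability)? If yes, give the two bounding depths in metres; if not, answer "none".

112–136 m

Evaluate Δρ/ρ₀ = −αΔT + βΔS across each adjacent pair:
  30–112 m: −αΔT+βΔS = −(2.4 × 10⁻⁴)(-2.5)+(7.4 × 10⁻⁴)(+2.45) = 2.4 × 10⁻³ → stable
  112–136 m: −αΔT+βΔS = −(2.4 × 10⁻⁴)(+0.6)+(7.4 × 10⁻⁴)(-0.66) = -6.3 × 10⁻⁴ → UNSTABLE
  136–161 m: −αΔT+βΔS = −(2.4 × 10⁻⁴)(+0.5)+(7.4 × 10⁻⁴)(+1.48) = 9.8 × 10⁻⁴ → stable
The 112–136 m interval has Δρ < 0: lighter water underlies denser water.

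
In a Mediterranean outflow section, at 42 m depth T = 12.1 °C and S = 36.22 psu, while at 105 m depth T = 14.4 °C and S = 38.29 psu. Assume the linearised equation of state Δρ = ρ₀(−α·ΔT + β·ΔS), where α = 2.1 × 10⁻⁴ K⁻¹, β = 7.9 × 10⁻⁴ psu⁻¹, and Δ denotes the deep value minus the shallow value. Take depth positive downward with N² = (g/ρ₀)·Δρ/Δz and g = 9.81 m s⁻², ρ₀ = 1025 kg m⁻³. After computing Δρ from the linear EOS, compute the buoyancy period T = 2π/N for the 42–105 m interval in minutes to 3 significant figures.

7.82 min

ΔT = +2.3 K, ΔS = +2.07 psu (deep − shallow).
Δρ/ρ₀ = −αΔT + βΔS = -4.83 × 10⁻⁴ + 1.6353 × 10⁻³ = 1.1523 × 10⁻³, so Δρ ≈ 1.181 kg m⁻³.
N² = (g/ρ₀)·Δρ/Δz = g·(Δρ/ρ₀)/Δz = 9.81 × 1.1523 × 10⁻³ / 63 = 1.7943 × 10⁻⁴ s⁻².
N = √(1.7943 × 10⁻⁴) = 0.013395 rad s⁻¹ → T = 2π/N = 469.07 s = 7.8178 min ≈ 7.82 min.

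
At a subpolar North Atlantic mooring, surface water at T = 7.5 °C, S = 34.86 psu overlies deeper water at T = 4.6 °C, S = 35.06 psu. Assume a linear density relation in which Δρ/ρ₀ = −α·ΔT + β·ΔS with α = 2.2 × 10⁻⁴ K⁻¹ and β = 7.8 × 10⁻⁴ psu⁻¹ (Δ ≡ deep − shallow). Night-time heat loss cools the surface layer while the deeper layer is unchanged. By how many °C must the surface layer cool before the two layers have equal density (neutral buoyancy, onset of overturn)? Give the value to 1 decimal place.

Neutral buoyancy requires Δρ = 0, i.e. −α(T_deep − T_surf′) + β(S_deep − S_surf) = 0.
T_surf′ = T_deep − (β/α)·ΔS = 4.6 − (7.8 × 10⁻⁴/2.2 × 10⁻⁴)·(+0.20) = 3.891 °C.
Cooling required: 7.5 − (3.891) = 3.609 °C.

3.6 °C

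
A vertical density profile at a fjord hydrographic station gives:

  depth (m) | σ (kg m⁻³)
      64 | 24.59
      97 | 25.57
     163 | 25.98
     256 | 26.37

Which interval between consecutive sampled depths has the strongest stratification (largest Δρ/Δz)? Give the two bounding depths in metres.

Compute the density gradient over each adjacent pair:
  64–97 m: Δρ/Δz = 0.98/33 = 0.030 kg m⁻⁴
  97–163 m: Δρ/Δz = 0.41/66 = 6.2 × 10⁻³ kg m⁻⁴
  163–256 m: Δρ/Δz = 0.39/93 = 4.2 × 10⁻³ kg m⁻⁴
The largest gradient is in the 64–97 m interval — the pycnocline.

64–97 m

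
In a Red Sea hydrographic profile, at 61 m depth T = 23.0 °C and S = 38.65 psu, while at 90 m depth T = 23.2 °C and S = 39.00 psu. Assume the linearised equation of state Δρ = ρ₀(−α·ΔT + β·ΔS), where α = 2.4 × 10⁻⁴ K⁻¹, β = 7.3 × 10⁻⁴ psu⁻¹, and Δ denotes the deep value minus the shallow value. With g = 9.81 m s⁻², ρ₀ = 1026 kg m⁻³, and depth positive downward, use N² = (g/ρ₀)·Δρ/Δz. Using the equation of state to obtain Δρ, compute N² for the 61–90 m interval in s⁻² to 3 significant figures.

ΔT = +0.2 K, ΔS = +0.35 psu (deep − shallow).
Δρ/ρ₀ = −αΔT + βΔS = -4.80 × 10⁻⁵ + 2.555 × 10⁻⁴ = 2.075 × 10⁻⁴, so Δρ ≈ 0.2129 kg m⁻³.
N² = (g/ρ₀)·Δρ/Δz = g·(Δρ/ρ₀)/Δz = 9.81 × 2.075 × 10⁻⁴ / 29 = 7.0192 × 10⁻⁵ s⁻² ≈ 7.02 × 10⁻⁵ s⁻².

7.02 × 10⁻⁵ s⁻²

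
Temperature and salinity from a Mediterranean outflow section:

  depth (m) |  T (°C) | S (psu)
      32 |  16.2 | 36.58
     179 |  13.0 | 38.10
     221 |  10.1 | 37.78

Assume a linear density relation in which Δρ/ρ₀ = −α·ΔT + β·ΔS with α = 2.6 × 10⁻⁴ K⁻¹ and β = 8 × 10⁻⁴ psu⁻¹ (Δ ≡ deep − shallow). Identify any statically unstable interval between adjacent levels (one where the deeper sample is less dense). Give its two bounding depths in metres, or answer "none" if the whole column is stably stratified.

none

Evaluate Δρ/ρ₀ = −αΔT + βΔS across each adjacent pair:
  32–179 m: −αΔT+βΔS = −(2.6 × 10⁻⁴)(-3.2)+(8 × 10⁻⁴)(+1.52) = 2.0 × 10⁻³ → stable
  179–221 m: −αΔT+βΔS = −(2.6 × 10⁻⁴)(-2.9)+(8 × 10⁻⁴)(-0.32) = 5.0 × 10⁻⁴ → stable
Every interval has Δρ > 0: the column is stably stratified throughout.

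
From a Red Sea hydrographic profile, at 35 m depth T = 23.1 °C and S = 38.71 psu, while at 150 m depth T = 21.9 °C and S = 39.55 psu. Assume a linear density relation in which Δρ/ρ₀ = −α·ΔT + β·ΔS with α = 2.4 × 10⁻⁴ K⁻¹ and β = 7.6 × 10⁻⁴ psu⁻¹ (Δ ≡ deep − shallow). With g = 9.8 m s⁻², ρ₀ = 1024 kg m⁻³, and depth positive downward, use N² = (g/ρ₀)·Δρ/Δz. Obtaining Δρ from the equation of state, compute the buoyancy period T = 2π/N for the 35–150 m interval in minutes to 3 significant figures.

ΔT = -1.2 K, ΔS = +0.84 psu (deep − shallow).
Δρ/ρ₀ = −αΔT + βΔS = 2.88 × 10⁻⁴ + 6.384 × 10⁻⁴ = 9.264 × 10⁻⁴, so Δρ ≈ 0.9486 kg m⁻³.
N² = (g/ρ₀)·Δρ/Δz = g·(Δρ/ρ₀)/Δz = 9.8 × 9.264 × 10⁻⁴ / 115 = 7.8945 × 10⁻⁵ s⁻².
N = √(7.8945 × 10⁻⁵) = 8.8851 × 10⁻³ rad s⁻¹ → T = 2π/N = 707.16 s = 11.786 min ≈ 11.8 min.

11.8 min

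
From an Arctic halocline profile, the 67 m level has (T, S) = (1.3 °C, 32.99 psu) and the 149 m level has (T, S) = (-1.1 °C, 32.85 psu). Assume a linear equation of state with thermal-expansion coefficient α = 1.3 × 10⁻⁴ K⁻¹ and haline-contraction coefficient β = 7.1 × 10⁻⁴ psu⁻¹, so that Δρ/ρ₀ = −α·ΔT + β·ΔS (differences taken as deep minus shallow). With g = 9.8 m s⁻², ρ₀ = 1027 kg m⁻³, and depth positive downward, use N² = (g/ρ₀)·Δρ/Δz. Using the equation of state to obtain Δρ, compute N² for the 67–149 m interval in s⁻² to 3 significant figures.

2.54 × 10⁻⁵ s⁻²

ΔT = -2.4 K, ΔS = -0.14 psu (deep − shallow).
Δρ/ρ₀ = −αΔT + βΔS = 3.12 × 10⁻⁴ − 9.94 × 10⁻⁵ = 2.126 × 10⁻⁴, so Δρ ≈ 0.2183 kg m⁻³.
N² = (g/ρ₀)·Δρ/Δz = g·(Δρ/ρ₀)/Δz = 9.8 × 2.126 × 10⁻⁴ / 82 = 2.5408 × 10⁻⁵ s⁻² ≈ 2.54 × 10⁻⁵ s⁻².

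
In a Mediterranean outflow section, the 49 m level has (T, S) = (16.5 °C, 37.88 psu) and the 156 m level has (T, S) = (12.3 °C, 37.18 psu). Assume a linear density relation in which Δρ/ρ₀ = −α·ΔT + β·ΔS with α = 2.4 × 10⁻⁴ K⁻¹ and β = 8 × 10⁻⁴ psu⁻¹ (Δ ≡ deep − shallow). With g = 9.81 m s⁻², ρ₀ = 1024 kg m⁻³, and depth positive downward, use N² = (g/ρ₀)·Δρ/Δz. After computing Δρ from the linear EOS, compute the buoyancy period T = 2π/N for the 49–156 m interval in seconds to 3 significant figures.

980 s

ΔT = -4.2 K, ΔS = -0.70 psu (deep − shallow).
Δρ/ρ₀ = −αΔT + βΔS = 1.008 × 10⁻³ − 5.60 × 10⁻⁴ = 4.48 × 10⁻⁴, so Δρ ≈ 0.4588 kg m⁻³.
N² = (g/ρ₀)·Δρ/Δz = g·(Δρ/ρ₀)/Δz = 9.81 × 4.48 × 10⁻⁴ / 107 = 4.1074 × 10⁻⁵ s⁻².
N = √(4.1074 × 10⁻⁵) = 6.4089 × 10⁻³ rad s⁻¹ → T = 2π/N = 980.38 s ≈ 980 s.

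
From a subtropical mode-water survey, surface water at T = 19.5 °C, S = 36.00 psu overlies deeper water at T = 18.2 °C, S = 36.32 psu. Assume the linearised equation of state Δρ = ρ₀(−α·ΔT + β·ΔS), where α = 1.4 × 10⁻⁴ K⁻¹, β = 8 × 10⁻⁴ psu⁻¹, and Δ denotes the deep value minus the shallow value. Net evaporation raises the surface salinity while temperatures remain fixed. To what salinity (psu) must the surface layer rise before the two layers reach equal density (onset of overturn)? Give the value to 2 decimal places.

Neutral buoyancy requires −α(T_deep − T_surf) + β(S_deep − S_surf′) = 0.
S_surf′ = S_deep − (α/β)·ΔT = 36.32 − (1.4 × 10⁻⁴/8 × 10⁻⁴)·(-1.3) = 36.5475 psu.
Increase required: 36.5475 − 36.00 = 0.5475 psu.

36.55 psu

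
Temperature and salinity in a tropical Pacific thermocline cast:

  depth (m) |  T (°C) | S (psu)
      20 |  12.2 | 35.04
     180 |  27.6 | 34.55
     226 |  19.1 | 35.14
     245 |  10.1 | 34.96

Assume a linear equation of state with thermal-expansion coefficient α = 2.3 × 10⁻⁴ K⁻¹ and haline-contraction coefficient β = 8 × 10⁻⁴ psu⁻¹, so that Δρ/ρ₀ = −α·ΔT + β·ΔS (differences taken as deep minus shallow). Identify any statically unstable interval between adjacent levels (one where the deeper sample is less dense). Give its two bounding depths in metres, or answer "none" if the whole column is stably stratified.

Evaluate Δρ/ρ₀ = −αΔT + βΔS across each adjacent pair:
  20–180 m: −αΔT+βΔS = −(2.3 × 10⁻⁴)(+15.4)+(8 × 10⁻⁴)(-0.49) = -3.9 × 10⁻³ → UNSTABLE
  180–226 m: −αΔT+βΔS = −(2.3 × 10⁻⁴)(-8.5)+(8 × 10⁻⁴)(+0.59) = 2.4 × 10⁻³ → stable
  226–245 m: −αΔT+βΔS = −(2.3 × 10⁻⁴)(-9.0)+(8 × 10⁻⁴)(-0.18) = 1.9 × 10⁻³ → stable
The 20–180 m interval has Δρ < 0: lighter water underlies denser water.

20–180 m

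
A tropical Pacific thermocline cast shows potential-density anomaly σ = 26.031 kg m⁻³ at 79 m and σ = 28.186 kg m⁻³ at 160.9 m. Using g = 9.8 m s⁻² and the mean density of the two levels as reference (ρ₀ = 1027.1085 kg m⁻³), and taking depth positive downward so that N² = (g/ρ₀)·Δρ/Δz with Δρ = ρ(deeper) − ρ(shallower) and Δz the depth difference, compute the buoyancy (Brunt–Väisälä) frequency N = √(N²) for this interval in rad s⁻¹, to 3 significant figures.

0.0158 rad s⁻¹

Δρ = 1028.186 − 1026.031 = 2.155 kg m⁻³ over Δz = 160.9 − 79 = 81.9 m.
N² = (9.8/1027.1085) × (2.155/81.9) = 2.5106 × 10⁻⁴ s⁻².
N = √(2.5106 × 10⁻⁴) = 0.015845 rad s⁻¹ ≈ 0.0158 rad s⁻¹.
A positive N² confirms static stability across the interval.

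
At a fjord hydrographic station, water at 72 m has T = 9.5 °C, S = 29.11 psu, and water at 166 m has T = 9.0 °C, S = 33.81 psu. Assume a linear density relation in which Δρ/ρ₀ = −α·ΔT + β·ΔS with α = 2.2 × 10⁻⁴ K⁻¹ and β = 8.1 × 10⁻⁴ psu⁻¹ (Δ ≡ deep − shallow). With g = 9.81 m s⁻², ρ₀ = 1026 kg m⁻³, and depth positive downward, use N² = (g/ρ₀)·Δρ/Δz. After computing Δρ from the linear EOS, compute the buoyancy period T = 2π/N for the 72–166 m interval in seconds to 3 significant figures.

ΔT = -0.5 K, ΔS = +4.70 psu (deep − shallow).
Δρ/ρ₀ = −αΔT + βΔS = 1.10 × 10⁻⁴ + 3.807 × 10⁻³ = 3.917 × 10⁻³, so Δρ ≈ 4.019 kg m⁻³.
N² = (g/ρ₀)·Δρ/Δz = g·(Δρ/ρ₀)/Δz = 9.81 × 3.917 × 10⁻³ / 94 = 4.0878 × 10⁻⁴ s⁻².
N = √(4.0878 × 10⁻⁴) = 0.020218 rad s⁻¹ → T = 2π/N = 310.77 s ≈ 311 s.

311 s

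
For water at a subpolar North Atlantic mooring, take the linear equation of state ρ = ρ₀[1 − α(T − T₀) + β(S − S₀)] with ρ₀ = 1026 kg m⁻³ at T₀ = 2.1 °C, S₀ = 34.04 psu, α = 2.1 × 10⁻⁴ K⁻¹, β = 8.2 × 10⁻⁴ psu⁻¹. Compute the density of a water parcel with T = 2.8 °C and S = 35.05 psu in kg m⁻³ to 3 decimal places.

T − T₀ = +0.7 K, S − S₀ = +1.01 psu.
Bracket = 1 − α·(+0.7) + β·(+1.01) = 1 + (6.812 × 10⁻⁴) = 1.0006812.
ρ = 1026 × 1.0006812 = 1026.699 kg m⁻³.

1026.699 kg m⁻³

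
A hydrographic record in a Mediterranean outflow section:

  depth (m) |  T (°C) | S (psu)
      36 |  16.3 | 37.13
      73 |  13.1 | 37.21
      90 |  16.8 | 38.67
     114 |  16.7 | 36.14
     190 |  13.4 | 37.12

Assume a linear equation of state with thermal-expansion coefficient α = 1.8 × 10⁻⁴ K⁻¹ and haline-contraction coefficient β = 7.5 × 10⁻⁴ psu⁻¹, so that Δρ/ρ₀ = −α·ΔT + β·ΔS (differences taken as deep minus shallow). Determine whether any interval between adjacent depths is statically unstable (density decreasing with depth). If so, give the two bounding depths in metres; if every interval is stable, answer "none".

Evaluate Δρ/ρ₀ = −αΔT + βΔS across each adjacent pair:
  36–73 m: −αΔT+βΔS = −(1.8 × 10⁻⁴)(-3.2)+(7.5 × 10⁻⁴)(+0.08) = 6.4 × 10⁻⁴ → stable
  73–90 m: −αΔT+βΔS = −(1.8 × 10⁻⁴)(+3.7)+(7.5 × 10⁻⁴)(+1.46) = 4.3 × 10⁻⁴ → stable
  90–114 m: −αΔT+βΔS = −(1.8 × 10⁻⁴)(-0.1)+(7.5 × 10⁻⁴)(-2.53) = -1.9 × 10⁻³ → UNSTABLE
  114–190 m: −αΔT+βΔS = −(1.8 × 10⁻⁴)(-3.3)+(7.5 × 10⁻⁴)(+0.98) = 1.3 × 10⁻³ → stable
The 90–114 m interval has Δρ < 0: lighter water underlies denser water.

90–114 m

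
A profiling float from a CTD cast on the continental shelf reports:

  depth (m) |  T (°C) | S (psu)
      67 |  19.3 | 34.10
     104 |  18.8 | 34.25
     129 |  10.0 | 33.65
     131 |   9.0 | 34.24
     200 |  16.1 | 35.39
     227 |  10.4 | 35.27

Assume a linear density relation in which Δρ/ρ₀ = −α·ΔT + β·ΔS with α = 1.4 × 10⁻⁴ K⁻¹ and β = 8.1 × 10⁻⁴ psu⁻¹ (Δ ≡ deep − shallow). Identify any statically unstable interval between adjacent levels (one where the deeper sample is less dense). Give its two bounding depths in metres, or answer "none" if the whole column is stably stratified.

Evaluate Δρ/ρ₀ = −αΔT + βΔS across each adjacent pair:
  67–104 m: −αΔT+βΔS = −(1.4 × 10⁻⁴)(-0.5)+(8.1 × 10⁻⁴)(+0.15) = 1.9 × 10⁻⁴ → stable
  104–129 m: −αΔT+βΔS = −(1.4 × 10⁻⁴)(-8.8)+(8.1 × 10⁻⁴)(-0.60) = 7.5 × 10⁻⁴ → stable
  129–131 m: −αΔT+βΔS = −(1.4 × 10⁻⁴)(-1.0)+(8.1 × 10⁻⁴)(+0.59) = 6.2 × 10⁻⁴ → stable
  131–200 m: −αΔT+βΔS = −(1.4 × 10⁻⁴)(+7.1)+(8.1 × 10⁻⁴)(+1.15) = -6.2 × 10⁻⁵ → UNSTABLE
  200–227 m: −αΔT+βΔS = −(1.4 × 10⁻⁴)(-5.7)+(8.1 × 10⁻⁴)(-0.12) = 7.0 × 10⁻⁴ → stable
The 131–200 m interval has Δρ < 0: lighter water underlies denser water.

131–200 m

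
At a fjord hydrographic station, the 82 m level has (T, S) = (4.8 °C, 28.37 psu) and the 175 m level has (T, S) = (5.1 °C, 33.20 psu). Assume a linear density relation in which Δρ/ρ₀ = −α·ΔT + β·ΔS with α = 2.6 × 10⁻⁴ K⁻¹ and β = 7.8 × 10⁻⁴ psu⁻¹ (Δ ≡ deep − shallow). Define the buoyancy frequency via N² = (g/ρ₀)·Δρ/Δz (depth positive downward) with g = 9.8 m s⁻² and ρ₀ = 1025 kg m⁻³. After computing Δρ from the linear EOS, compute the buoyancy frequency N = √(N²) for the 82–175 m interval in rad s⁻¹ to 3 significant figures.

0.0197 rad s⁻¹

ΔT = +0.3 K, ΔS = +4.83 psu (deep − shallow).
Δρ/ρ₀ = −αΔT + βΔS = -7.80 × 10⁻⁵ + 3.7674 × 10⁻³ = 3.6894 × 10⁻³, so Δρ ≈ 3.782 kg m⁻³.
N² = (g/ρ₀)·Δρ/Δz = g·(Δρ/ρ₀)/Δz = 9.8 × 3.6894 × 10⁻³ / 93 = 3.8878 × 10⁻⁴ s⁻².
N = √(3.8878 × 10⁻⁴) = 0.019718 rad s⁻¹ ≈ 0.0197 rad s⁻¹.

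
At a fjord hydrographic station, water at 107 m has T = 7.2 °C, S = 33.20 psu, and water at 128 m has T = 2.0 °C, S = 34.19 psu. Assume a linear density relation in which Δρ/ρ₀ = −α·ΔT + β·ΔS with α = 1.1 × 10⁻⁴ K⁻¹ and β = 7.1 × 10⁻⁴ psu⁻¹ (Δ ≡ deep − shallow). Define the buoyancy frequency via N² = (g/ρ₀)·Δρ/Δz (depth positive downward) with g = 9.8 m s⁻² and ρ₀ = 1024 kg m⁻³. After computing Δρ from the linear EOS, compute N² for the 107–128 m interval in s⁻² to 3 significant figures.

ΔT = -5.2 K, ΔS = +0.99 psu (deep − shallow).
Δρ/ρ₀ = −αΔT + βΔS = 5.72 × 10⁻⁴ + 7.029 × 10⁻⁴ = 1.2749 × 10⁻³, so Δρ ≈ 1.305 kg m⁻³.
N² = (g/ρ₀)·Δρ/Δz = g·(Δρ/ρ₀)/Δz = 9.8 × 1.2749 × 10⁻³ / 21 = 5.9495 × 10⁻⁴ s⁻² ≈ 5.95 × 10⁻⁴ s⁻².

5.95 × 10⁻⁴ s⁻²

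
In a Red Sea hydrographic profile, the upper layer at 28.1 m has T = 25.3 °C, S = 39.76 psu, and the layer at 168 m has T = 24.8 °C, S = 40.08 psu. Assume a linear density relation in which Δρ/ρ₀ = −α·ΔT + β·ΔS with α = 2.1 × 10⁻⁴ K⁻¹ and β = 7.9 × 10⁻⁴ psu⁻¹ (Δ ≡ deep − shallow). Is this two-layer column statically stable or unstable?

stable

ΔT = 24.8 − 25.3 = -0.5 K and ΔS = 40.08 − 39.76 = +0.32 psu (deep − shallow).
−αΔT = 1.05 × 10⁻⁴; βΔS = 2.528 × 10⁻⁴; sum Δρ/ρ₀ = 3.578 × 10⁻⁴.
Δρ/ρ₀ > 0, so Δρ > 0: deeper water is denser → statically stable.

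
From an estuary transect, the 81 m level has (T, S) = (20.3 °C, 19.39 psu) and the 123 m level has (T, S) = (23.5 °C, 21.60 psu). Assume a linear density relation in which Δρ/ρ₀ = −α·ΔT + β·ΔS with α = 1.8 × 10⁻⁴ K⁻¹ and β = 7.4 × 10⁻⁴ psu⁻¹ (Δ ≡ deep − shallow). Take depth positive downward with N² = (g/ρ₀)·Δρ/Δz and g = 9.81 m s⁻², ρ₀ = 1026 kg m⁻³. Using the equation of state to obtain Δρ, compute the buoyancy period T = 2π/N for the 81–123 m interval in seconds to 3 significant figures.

399 s

ΔT = +3.2 K, ΔS = +2.21 psu (deep − shallow).
Δρ/ρ₀ = −αΔT + βΔS = -5.76 × 10⁻⁴ + 1.6354 × 10⁻³ = 1.0594 × 10⁻³, so Δρ ≈ 1.087 kg m⁻³.
N² = (g/ρ₀)·Δρ/Δz = g·(Δρ/ρ₀)/Δz = 9.81 × 1.0594 × 10⁻³ / 42 = 2.4745 × 10⁻⁴ s⁻².
N = √(2.4745 × 10⁻⁴) = 0.015731 rad s⁻¹ → T = 2π/N = 399.41 s ≈ 399 s.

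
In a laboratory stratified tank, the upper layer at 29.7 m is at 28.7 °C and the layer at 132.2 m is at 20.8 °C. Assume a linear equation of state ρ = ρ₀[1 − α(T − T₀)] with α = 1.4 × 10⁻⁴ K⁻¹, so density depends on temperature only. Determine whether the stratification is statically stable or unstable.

stable

ΔT = 20.8 − 28.7 = -7.9 K, so Δρ/ρ₀ = −αΔT = 1.106 × 10⁻³.
Δρ/ρ₀ > 0, so Δρ > 0: deeper water is denser → statically stable.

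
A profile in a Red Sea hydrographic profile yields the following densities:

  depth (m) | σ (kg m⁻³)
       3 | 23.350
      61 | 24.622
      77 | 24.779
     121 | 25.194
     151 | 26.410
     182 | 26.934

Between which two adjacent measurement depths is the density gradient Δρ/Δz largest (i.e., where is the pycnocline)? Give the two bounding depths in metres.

121–151 m

Compute the density gradient over each adjacent pair:
  3–61 m: Δρ/Δz = 1.272/58 = 0.022 kg m⁻⁴
  61–77 m: Δρ/Δz = 0.157/16 = 9.8 × 10⁻³ kg m⁻⁴
  77–121 m: Δρ/Δz = 0.415/44 = 9.4 × 10⁻³ kg m⁻⁴
  121–151 m: Δρ/Δz = 1.216/30 = 0.041 kg m⁻⁴
  151–182 m: Δρ/Δz = 0.524/31 = 0.017 kg m⁻⁴
The largest gradient is in the 121–151 m interval — the pycnocline.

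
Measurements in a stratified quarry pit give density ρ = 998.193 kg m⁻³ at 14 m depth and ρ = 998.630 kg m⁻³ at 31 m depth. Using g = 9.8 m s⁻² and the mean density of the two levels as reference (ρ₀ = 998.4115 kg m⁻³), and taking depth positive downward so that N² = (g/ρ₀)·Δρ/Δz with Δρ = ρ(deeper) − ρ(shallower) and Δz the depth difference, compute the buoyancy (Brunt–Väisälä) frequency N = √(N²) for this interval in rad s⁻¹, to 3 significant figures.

0.0159 rad s⁻¹

Δρ = 998.630 − 998.193 = 0.437 kg m⁻³ over Δz = 31 − 14 = 17 m.
N² = (9.8/998.4115) × (0.437/17) = 2.5232 × 10⁻⁴ s⁻².
N = √(2.5232 × 10⁻⁴) = 0.015885 rad s⁻¹ ≈ 0.0159 rad s⁻¹.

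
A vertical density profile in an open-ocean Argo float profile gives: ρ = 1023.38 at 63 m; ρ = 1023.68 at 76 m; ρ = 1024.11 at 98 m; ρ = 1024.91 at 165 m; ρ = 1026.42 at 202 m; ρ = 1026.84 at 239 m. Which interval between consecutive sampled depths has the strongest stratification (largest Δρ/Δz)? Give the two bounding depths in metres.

Compute the density gradient over each adjacent pair:
  63–76 m: Δρ/Δz = 0.30/13 = 0.023 kg m⁻⁴
  76–98 m: Δρ/Δz = 0.43/22 = 0.020 kg m⁻⁴
  98–165 m: Δρ/Δz = 0.80/67 = 0.012 kg m⁻⁴
  165–202 m: Δρ/Δz = 1.51/37 = 0.041 kg m⁻⁴
  202–239 m: Δρ/Δz = 0.42/37 = 0.011 kg m⁻⁴
The largest gradient is in the 165–202 m interval — the pycnocline.

165–202 m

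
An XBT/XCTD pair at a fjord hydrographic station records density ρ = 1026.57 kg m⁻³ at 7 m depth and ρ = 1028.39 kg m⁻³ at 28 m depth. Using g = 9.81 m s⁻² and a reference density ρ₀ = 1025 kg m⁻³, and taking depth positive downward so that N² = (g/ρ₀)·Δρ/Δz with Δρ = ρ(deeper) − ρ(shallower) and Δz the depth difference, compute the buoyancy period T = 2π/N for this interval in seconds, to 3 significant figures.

Δρ = 1028.39 − 1026.57 = 1.82 kg m⁻³ over Δz = 28 − 7 = 21 m.
N² = (9.81/1025) × (1.82/21) = 8.2946 × 10⁻⁴ s⁻².
N = √(8.2946 × 10⁻⁴) = 0.028800 rad s⁻¹, so T = 2π/N = 218.17 s ≈ 218 s.
N² > 0, so the interval is statically stable.

218 s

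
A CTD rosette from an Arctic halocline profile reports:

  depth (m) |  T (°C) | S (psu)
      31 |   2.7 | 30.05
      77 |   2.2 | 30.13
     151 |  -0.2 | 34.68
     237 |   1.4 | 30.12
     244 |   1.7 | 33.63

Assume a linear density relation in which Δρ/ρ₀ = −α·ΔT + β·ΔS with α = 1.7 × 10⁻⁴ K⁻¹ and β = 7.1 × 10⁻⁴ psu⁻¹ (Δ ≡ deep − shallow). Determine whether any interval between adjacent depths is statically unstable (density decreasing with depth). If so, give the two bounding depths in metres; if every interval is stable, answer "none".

151–237 m

Evaluate Δρ/ρ₀ = −αΔT + βΔS across each adjacent pair:
  31–77 m: −αΔT+βΔS = −(1.7 × 10⁻⁴)(-0.5)+(7.1 × 10⁻⁴)(+0.08) = 1.4 × 10⁻⁴ → stable
  77–151 m: −αΔT+βΔS = −(1.7 × 10⁻⁴)(-2.4)+(7.1 × 10⁻⁴)(+4.55) = 3.6 × 10⁻³ → stable
  151–237 m: −αΔT+βΔS = −(1.7 × 10⁻⁴)(+1.6)+(7.1 × 10⁻⁴)(-4.56) = -3.5 × 10⁻³ → UNSTABLE
  237–244 m: −αΔT+βΔS = −(1.7 × 10⁻⁴)(+0.3)+(7.1 × 10⁻⁴)(+3.51) = 2.4 × 10⁻³ → stable
The 151–237 m interval has Δρ < 0: lighter water underlies denser water.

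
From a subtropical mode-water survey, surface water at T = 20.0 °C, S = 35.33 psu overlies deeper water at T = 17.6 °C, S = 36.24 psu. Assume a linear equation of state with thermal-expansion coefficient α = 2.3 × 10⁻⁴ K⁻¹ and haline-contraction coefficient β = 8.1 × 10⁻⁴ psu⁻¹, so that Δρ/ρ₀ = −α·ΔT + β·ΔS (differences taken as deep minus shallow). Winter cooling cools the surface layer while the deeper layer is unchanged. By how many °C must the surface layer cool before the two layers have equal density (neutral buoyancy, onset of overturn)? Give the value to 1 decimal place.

5.6 °C

Neutral buoyancy requires Δρ = 0, i.e. −α(T_deep − T_surf′) + β(S_deep − S_surf) = 0.
T_surf′ = T_deep − (β/α)·ΔS = 17.6 − (8.1 × 10⁻⁴/2.3 × 10⁻⁴)·(+0.91) = 14.395 °C.
Cooling required: 20.0 − (14.395) = 5.605 °C.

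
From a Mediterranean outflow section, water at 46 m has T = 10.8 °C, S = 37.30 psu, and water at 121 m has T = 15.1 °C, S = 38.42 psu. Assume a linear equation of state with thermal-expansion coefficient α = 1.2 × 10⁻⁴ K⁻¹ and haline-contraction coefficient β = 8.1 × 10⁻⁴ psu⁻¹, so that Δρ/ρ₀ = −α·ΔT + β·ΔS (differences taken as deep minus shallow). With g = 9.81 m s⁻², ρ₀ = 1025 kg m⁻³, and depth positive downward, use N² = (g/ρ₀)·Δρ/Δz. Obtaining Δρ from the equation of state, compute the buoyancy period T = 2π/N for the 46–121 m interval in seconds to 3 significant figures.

878 s

ΔT = +4.3 K, ΔS = +1.12 psu (deep − shallow).
Δρ/ρ₀ = −αΔT + βΔS = -5.16 × 10⁻⁴ + 9.072 × 10⁻⁴ = 3.912 × 10⁻⁴, so Δρ ≈ 0.4010 kg m⁻³.
N² = (g/ρ₀)·Δρ/Δz = g·(Δρ/ρ₀)/Δz = 9.81 × 3.912 × 10⁻⁴ / 75 = 5.1169 × 10⁻⁵ s⁻².
N = √(5.1169 × 10⁻⁵) = 7.1533 × 10⁻³ rad s⁻¹ → T = 2π/N = 878.36 s ≈ 878 s.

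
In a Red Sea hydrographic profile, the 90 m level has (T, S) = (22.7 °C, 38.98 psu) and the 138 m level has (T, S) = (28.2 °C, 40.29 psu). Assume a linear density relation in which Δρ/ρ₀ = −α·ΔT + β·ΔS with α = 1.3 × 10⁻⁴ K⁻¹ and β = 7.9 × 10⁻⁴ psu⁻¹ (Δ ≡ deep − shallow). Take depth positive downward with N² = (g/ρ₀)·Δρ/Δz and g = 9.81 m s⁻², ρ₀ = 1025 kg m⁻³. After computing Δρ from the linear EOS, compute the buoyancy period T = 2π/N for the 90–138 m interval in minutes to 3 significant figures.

13.0 min

ΔT = +5.5 K, ΔS = +1.31 psu (deep − shallow).
Δρ/ρ₀ = −αΔT + βΔS = -7.15 × 10⁻⁴ + 1.0349 × 10⁻³ = 3.199 × 10⁻⁴, so Δρ ≈ 0.3279 kg m⁻³.
N² = (g/ρ₀)·Δρ/Δz = g·(Δρ/ρ₀)/Δz = 9.81 × 3.199 × 10⁻⁴ / 48 = 6.5380 × 10⁻⁵ s⁻².
N = √(6.5380 × 10⁻⁵) = 8.0858 × 10⁻³ rad s⁻¹ → T = 2π/N = 777.06 s = 12.951 min ≈ 13.0 min.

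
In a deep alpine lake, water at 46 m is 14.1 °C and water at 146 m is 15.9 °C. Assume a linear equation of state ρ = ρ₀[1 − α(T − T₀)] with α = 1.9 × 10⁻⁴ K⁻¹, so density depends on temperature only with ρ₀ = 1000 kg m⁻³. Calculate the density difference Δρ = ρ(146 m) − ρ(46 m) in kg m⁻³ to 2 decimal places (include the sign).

ΔT = +1.8 K, Δρ/ρ₀ = −αΔT = -3.42 × 10⁻⁴.
Δρ = 1000 × (-3.42 × 10⁻⁴) = -0.34 kg m⁻³.
Negative Δρ: lighter below, statically unstable.

-0.34 kg m⁻³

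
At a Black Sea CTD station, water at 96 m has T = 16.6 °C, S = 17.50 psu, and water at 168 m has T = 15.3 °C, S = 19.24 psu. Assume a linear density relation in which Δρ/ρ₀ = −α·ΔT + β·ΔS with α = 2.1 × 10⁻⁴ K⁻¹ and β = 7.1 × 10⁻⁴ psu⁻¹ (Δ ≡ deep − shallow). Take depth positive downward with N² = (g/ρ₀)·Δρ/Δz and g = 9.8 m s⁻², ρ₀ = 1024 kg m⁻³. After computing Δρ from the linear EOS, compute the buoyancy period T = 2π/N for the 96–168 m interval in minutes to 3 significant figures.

7.31 min

ΔT = -1.3 K, ΔS = +1.74 psu (deep − shallow).
Δρ/ρ₀ = −αΔT + βΔS = 2.73 × 10⁻⁴ + 1.2354 × 10⁻³ = 1.5084 × 10⁻³, so Δρ ≈ 1.545 kg m⁻³.
N² = (g/ρ₀)·Δρ/Δz = g·(Δρ/ρ₀)/Δz = 9.8 × 1.5084 × 10⁻³ / 72 = 2.0531 × 10⁻⁴ s⁻².
N = √(2.0531 × 10⁻⁴) = 0.014329 rad s⁻¹ → T = 2π/N = 438.49 s = 7.3082 min ≈ 7.31 min.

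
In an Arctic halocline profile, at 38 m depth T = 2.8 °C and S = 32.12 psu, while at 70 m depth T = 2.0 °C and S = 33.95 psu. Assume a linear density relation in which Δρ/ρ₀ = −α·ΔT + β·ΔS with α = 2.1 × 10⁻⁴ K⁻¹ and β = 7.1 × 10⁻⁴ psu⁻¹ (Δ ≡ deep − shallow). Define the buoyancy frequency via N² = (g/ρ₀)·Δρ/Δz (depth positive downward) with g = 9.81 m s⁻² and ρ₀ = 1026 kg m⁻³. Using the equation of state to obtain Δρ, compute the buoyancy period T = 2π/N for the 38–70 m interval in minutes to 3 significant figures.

ΔT = -0.8 K, ΔS = +1.83 psu (deep − shallow).
Δρ/ρ₀ = −αΔT + βΔS = 1.68 × 10⁻⁴ + 1.2993 × 10⁻³ = 1.4673 × 10⁻³, so Δρ ≈ 1.505 kg m⁻³.
N² = (g/ρ₀)·Δρ/Δz = g·(Δρ/ρ₀)/Δz = 9.81 × 1.4673 × 10⁻³ / 32 = 4.4982 × 10⁻⁴ s⁻².
N = √(4.4982 × 10⁻⁴) = 0.021209 rad s⁻¹ → T = 2π/N = 296.25 s = 4.9375 min ≈ 4.94 min.

4.94 min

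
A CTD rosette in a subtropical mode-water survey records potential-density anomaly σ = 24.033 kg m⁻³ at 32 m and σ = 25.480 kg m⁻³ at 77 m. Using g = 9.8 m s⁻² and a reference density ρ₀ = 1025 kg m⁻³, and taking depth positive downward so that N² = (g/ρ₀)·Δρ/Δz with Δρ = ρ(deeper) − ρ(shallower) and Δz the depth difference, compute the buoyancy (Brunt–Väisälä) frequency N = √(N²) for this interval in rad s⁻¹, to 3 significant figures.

Δρ = 1025.480 − 1024.033 = 1.447 kg m⁻³ over Δz = 77 − 32 = 45 m.
N² = (9.8/1025) × (1.447/45) = 3.0744 × 10⁻⁴ s⁻².
N = √(3.0744 × 10⁻⁴) = 0.017534 rad s⁻¹ ≈ 0.0175 rad s⁻¹.

0.0175 rad s⁻¹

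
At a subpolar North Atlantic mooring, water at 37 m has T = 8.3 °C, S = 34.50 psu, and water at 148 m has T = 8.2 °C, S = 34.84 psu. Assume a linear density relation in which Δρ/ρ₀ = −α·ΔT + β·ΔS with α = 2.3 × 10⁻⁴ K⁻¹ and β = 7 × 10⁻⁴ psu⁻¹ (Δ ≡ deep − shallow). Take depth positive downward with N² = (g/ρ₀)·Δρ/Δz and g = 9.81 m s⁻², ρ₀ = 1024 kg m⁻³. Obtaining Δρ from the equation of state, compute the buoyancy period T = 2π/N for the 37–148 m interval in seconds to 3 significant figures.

1.31 × 10³ s

ΔT = -0.1 K, ΔS = +0.34 psu (deep − shallow).
Δρ/ρ₀ = −αΔT + βΔS = 2.30 × 10⁻⁵ + 2.38 × 10⁻⁴ = 2.61 × 10⁻⁴, so Δρ ≈ 0.2673 kg m⁻³.
N² = (g/ρ₀)·Δρ/Δz = g·(Δρ/ρ₀)/Δz = 9.81 × 2.61 × 10⁻⁴ / 111 = 2.3067 × 10⁻⁵ s⁻².
N = √(2.3067 × 10⁻⁵) = 4.8028 × 10⁻³ rad s⁻¹ → T = 2π/N = 1.3082 × 10³ s ≈ 1.31 × 10³ s.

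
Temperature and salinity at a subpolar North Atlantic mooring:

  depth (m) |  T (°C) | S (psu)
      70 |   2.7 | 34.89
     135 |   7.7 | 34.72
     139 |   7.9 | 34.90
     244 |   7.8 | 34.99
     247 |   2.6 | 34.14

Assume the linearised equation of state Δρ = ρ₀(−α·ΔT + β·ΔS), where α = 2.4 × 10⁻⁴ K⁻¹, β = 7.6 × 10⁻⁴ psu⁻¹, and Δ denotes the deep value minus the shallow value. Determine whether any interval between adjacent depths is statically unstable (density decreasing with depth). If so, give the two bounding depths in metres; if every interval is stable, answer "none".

Evaluate Δρ/ρ₀ = −αΔT + βΔS across each adjacent pair:
  70–135 m: −αΔT+βΔS = −(2.4 × 10⁻⁴)(+5.0)+(7.6 × 10⁻⁴)(-0.17) = -1.3 × 10⁻³ → UNSTABLE
  135–139 m: −αΔT+βΔS = −(2.4 × 10⁻⁴)(+0.2)+(7.6 × 10⁻⁴)(+0.18) = 8.9 × 10⁻⁵ → stable
  139–244 m: −αΔT+βΔS = −(2.4 × 10⁻⁴)(-0.1)+(7.6 × 10⁻⁴)(+0.09) = 9.2 × 10⁻⁵ → stable
  244–247 m: −αΔT+βΔS = −(2.4 × 10⁻⁴)(-5.2)+(7.6 × 10⁻⁴)(-0.85) = 6.0 × 10⁻⁴ → stable
The 70–135 m interval has Δρ < 0: lighter water underlies denser water.

70–135 m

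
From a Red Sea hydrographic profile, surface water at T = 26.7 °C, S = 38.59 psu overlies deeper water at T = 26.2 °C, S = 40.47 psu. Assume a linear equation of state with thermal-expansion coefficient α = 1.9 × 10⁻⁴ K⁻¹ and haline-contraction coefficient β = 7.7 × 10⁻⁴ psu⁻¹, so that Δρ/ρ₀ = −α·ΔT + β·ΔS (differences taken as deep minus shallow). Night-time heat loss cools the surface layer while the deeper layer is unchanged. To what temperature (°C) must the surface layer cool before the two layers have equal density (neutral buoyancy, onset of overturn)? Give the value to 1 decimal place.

Neutral buoyancy requires Δρ = 0, i.e. −α(T_deep − T_surf′) + β(S_deep − S_surf) = 0.
T_surf′ = T_deep − (β/α)·ΔS = 26.2 − (7.7 × 10⁻⁴/1.9 × 10⁻⁴)·(+1.88) = 18.581 °C.
Cooling required: 26.7 − (18.581) = 8.119 °C.

18.6 °C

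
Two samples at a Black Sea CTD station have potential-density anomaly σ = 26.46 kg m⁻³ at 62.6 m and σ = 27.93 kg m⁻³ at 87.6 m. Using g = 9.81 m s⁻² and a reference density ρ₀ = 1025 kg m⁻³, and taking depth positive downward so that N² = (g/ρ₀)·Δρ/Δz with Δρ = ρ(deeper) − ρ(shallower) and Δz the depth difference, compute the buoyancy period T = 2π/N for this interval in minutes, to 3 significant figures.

4.41 min

Δρ = 1027.93 − 1026.46 = 1.47 kg m⁻³ over Δz = 87.6 − 62.6 = 25 m.
N² = (9.81/1025) × (1.47/25) = 5.6276 × 10⁻⁴ s⁻².
N = √(5.6276 × 10⁻⁴) = 0.023723 rad s⁻¹, so T = 2π/N = 264.86 s = 4.4143 min ≈ 4.41 min.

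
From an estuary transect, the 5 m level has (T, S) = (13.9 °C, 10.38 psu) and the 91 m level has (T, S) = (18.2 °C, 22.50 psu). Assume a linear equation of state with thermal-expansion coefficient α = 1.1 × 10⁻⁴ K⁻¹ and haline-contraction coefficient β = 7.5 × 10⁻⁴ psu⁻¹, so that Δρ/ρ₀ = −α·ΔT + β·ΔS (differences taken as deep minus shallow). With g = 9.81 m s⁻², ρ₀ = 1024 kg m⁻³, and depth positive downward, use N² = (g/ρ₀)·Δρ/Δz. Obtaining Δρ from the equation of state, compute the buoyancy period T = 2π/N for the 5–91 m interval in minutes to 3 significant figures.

3.34 min

ΔT = +4.3 K, ΔS = +12.12 psu (deep − shallow).
Δρ/ρ₀ = −αΔT + βΔS = -4.73 × 10⁻⁴ + 9.09 × 10⁻³ = 8.617 × 10⁻³, so Δρ ≈ 8.824 kg m⁻³.
N² = (g/ρ₀)·Δρ/Δz = g·(Δρ/ρ₀)/Δz = 9.81 × 8.617 × 10⁻³ / 86 = 9.8294 × 10⁻⁴ s⁻².
N = √(9.8294 × 10⁻⁴) = 0.031352 rad s⁻¹ → T = 2π/N = 200.41 s = 3.3402 min ≈ 3.34 min.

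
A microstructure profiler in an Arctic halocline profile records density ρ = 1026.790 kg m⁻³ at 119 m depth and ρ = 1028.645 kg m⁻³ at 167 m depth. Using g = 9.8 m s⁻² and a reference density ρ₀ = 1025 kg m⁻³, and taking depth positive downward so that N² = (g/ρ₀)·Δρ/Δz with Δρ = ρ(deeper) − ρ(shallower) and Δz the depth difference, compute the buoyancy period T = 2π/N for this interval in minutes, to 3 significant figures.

Δρ = 1028.645 − 1026.790 = 1.855 kg m⁻³ over Δz = 167 − 119 = 48 m.
N² = (9.8/1025) × (1.855/48) = 3.6949 × 10⁻⁴ s⁻².
N = √(3.6949 × 10⁻⁴) = 0.019222 rad s⁻¹, so T = 2π/N = 326.87 s = 5.4478 min ≈ 5.45 min.

5.45 min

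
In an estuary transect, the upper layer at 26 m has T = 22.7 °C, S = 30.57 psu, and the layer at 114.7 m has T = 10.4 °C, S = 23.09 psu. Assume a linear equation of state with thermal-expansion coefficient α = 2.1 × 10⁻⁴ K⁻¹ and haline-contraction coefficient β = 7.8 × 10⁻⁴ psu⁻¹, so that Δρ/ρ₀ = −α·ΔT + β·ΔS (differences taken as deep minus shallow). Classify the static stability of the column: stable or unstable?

unstable

ΔT = 10.4 − 22.7 = -12.3 K and ΔS = 23.09 − 30.57 = -7.48 psu (deep − shallow).
−αΔT = 2.583 × 10⁻³; βΔS = -5.8344 × 10⁻³; sum Δρ/ρ₀ = -3.2514 × 10⁻³.
Δρ/ρ₀ < 0, so Δρ < 0: deeper water is lighter → statically unstable; the column would overturn.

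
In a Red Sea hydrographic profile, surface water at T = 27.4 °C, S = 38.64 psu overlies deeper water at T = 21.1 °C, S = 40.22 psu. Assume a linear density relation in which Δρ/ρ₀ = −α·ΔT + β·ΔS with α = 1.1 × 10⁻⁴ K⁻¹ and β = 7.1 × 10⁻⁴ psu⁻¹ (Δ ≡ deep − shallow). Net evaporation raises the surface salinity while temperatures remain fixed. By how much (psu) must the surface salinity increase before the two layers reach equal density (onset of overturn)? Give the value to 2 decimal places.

Neutral buoyancy requires −α(T_deep − T_surf) + β(S_deep − S_surf′) = 0.
S_surf′ = S_deep − (α/β)·ΔT = 40.22 − (1.1 × 10⁻⁴/7.1 × 10⁻⁴)·(-6.3) = 41.1961 psu.
Increase required: 41.1961 − 38.64 = 2.5561 psu.

2.56 psu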